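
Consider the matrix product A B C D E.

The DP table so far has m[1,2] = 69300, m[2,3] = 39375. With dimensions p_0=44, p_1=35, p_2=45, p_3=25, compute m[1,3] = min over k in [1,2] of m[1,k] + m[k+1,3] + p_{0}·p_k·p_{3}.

m[1,3] = min over k∈[1,2] of m[1,k]+m[k+1,3]+p_{0}·p_k·p_{3}.
k=1: 0 + 39375 + 44·35·25 = 77875; k=2: 69300 + 0 + 44·45·25 = 118800.
Minimum: 77875 at k=1.

77875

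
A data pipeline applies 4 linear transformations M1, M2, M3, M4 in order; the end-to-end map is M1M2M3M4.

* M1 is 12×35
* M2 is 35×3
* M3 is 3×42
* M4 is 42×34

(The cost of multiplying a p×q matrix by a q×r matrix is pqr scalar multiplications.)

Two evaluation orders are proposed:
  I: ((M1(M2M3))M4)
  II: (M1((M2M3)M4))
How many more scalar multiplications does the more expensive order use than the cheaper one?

29484

Order I = ((M1(M2M3))M4): (M2M3): 35×3 by 3×42 → 35×42, cost 35·3·42 = 4410; (M1(M2M3)): 12×35 by 35×42 → 12×42, cost 12·35·42 = 17640; cumulative 22050; ((M1(M2M3))M4): 12×42 by 42×34 → 12×34, cost 12·42·34 = 17136; cumulative 39186. Total 39186.
Order II = (M1((M2M3)M4)): (M2M3): 35×3 by 3×42 → 35×42, cost 35·3·42 = 4410; ((M2M3)M4): 35×42 by 42×34 → 35×34, cost 35·42·34 = 49980; cumulative 54390; (M1((M2M3)M4)): 12×35 by 35×34 → 12×34, cost 12·35·34 = 14280; cumulative 68670. Total 68670.
Difference: |39186 − 68670| = 29484.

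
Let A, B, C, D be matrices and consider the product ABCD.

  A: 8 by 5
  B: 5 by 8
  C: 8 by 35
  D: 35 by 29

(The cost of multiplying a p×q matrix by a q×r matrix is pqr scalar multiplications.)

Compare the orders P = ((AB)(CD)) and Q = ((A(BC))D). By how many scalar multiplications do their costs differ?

Order P = ((AB)(CD)): (AB): 8×5 by 5×8 → 8×8, cost 8·5·8 = 320; (CD): 8×35 by 35×29 → 8×29, cost 8·35·29 = 8120; ((AB)(CD)): 8×8 by 8×29 → 8×29, cost 8·8·29 = 1856; cumulative 10296. Total 10296.
Order Q = ((A(BC))D): (BC): 5×8 by 8×35 → 5×35, cost 5·8·35 = 1400; (A(BC)): 8×5 by 5×35 → 8×35, cost 8·5·35 = 1400; cumulative 2800; ((A(BC))D): 8×35 by 35×29 → 8×29, cost 8·35·29 = 8120; cumulative 10920. Total 10920.
Difference: |10296 − 10920| = 624.

624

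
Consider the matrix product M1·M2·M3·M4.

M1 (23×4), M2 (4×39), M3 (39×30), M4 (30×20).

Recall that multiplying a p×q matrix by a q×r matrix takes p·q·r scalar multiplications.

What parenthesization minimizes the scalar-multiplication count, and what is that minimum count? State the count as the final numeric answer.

Adjacent pairs: M1M2 = 23·4·39 = 3588; M2M3 = 4·39·30 = 4680; M3M4 = 39·30·20 = 23400.
Length 3: M1..M3: k=1: 0+4680+23·4·30=7440; k=2: 3588+0+23·39·30=30498 → min 7440 | M2..M4: k=2: 0+23400+4·39·20=26520; k=3: 4680+0+4·30·20=7080 → min 7080.
Length 4: M1..M4: k=1: 0+7080+23·4·20=8920; k=2: 3588+23400+23·39·20=44928; k=3: 7440+0+23·30·20=21240 → min 8920.
Optimal parenthesization: (M1·((M2·M3)·M4)) with cost 8920.

8920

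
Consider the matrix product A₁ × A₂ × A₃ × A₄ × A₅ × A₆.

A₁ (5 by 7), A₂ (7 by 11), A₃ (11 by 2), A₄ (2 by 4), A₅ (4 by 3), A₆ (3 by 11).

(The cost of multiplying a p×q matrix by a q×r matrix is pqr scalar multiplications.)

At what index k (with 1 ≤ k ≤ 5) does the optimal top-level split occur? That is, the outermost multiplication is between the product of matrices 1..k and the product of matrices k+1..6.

Adjacent pairs: A₁A₂ = 5·7·11 = 385; A₂A₃ = 7·11·2 = 154; A₃A₄ = 11·2·4 = 88; A₄A₅ = 2·4·3 = 24; A₅A₆ = 4·3·11 = 132.
Length 3: A₁..A₃: k=1: 0+154+5·7·2=224; k=2: 385+0+5·11·2=495 → min 224 | A₂..A₄: k=2: 0+88+7·11·4=396; k=3: 154+0+7·2·4=210 → min 210 | A₃..A₅: k=3: 0+24+11·2·3=90; k=4: 88+0+11·4·3=220 → min 90 | A₄..A₆: k=4: 0+132+2·4·11=220; k=5: 24+0+2·3·11=90 → min 90.
Length 4: A₁..A₄: k=1: 0+210+5·7·4=350; k=2: 385+88+5·11·4=693; k=3: 224+0+5·2·4=264 → min 264 | A₂..A₅: k=2: 0+90+7·11·3=321; k=3: 154+24+7·2·3=220; k=4: 210+0+7·4·3=294 → min 220 | A₃..A₆: k=3: 0+90+11·2·11=332; k=4: 88+132+11·4·11=704; k=5: 90+0+11·3·11=453 → min 332.
Length 5: A₁..A₅: k=1: 0+220+5·7·3=325; k=2: 385+90+5·11·3=640; k=3: 224+24+5·2·3=278; k=4: 264+0+5·4·3=324 → min 278 | A₂..A₆: k=2: 0+332+7·11·11=1179; k=3: 154+90+7·2·11=398; k=4: 210+132+7·4·11=650; k=5: 220+0+7·3·11=451 → min 398.
Top-level splits: k=1: (A₁..A₁)·(A₂..A₆) → 0+398+5·7·11 = 783; k=2: (A₁..A₂)·(A₃..A₆) → 385+332+5·11·11 = 1322; k=3: (A₁..A₃)·(A₄..A₆) → 224+90+5·2·11 = 424; k=4: (A₁..A₄)·(A₅..A₆) → 264+132+5·4·11 = 616; k=5: (A₁..A₅)·(A₆..A₆) → 278+0+5·3·11 = 443.
Best split is after A₃, i.e. k = 3.

3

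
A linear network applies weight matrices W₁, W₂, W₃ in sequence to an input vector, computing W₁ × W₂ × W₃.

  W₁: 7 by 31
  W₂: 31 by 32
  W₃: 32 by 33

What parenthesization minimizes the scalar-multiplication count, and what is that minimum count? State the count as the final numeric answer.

(W₁ × (W₂ × W₃)): cost 39897.
((W₁ × W₂) × W₃): cost 14336.
Optimal: ((W₁ × W₂) × W₃) with cost 14336.

14336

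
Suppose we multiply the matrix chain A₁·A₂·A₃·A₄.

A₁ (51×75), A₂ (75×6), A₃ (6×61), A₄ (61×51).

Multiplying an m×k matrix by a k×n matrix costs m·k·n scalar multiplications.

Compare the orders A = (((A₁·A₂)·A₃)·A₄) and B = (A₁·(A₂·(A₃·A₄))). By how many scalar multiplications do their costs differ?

Order A = (((A₁·A₂)·A₃)·A₄): (A₁·A₂): 51×75 by 75×6 → 51×6, cost 51·75·6 = 22950; ((A₁·A₂)·A₃): 51×6 by 6×61 → 51×61, cost 51·6·61 = 18666; cumulative 41616; (((A₁·A₂)·A₃)·A₄): 51×61 by 61×51 → 51×51, cost 51·61·51 = 158661; cumulative 200277. Total 200277.
Order B = (A₁·(A₂·(A₃·A₄))): (A₃·A₄): 6×61 by 61×51 → 6×51, cost 6·61·51 = 18666; (A₂·(A₃·A₄)): 75×6 by 6×51 → 75×51, cost 75·6·51 = 22950; cumulative 41616; (A₁·(A₂·(A₃·A₄))): 51×75 by 75×51 → 51×51, cost 51·75·51 = 195075; cumulative 236691. Total 236691.
Difference: |200277 − 236691| = 36414.

36414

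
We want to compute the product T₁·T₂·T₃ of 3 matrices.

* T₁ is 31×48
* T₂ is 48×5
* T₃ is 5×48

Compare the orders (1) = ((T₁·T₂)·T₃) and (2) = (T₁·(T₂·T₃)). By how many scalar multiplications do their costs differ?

68064

Order (1) = ((T₁·T₂)·T₃): (T₁·T₂): 31×48 by 48×5 → 31×5, cost 31·48·5 = 7440; ((T₁·T₂)·T₃): 31×5 by 5×48 → 31×48, cost 31·5·48 = 7440; cumulative 14880. Total 14880.
Order (2) = (T₁·(T₂·T₃)): (T₂·T₃): 48×5 by 5×48 → 48×48, cost 48·5·48 = 11520; (T₁·(T₂·T₃)): 31×48 by 48×48 → 31×48, cost 31·48·48 = 71424; cumulative 82944. Total 82944.
Difference: |14880 − 82944| = 68064.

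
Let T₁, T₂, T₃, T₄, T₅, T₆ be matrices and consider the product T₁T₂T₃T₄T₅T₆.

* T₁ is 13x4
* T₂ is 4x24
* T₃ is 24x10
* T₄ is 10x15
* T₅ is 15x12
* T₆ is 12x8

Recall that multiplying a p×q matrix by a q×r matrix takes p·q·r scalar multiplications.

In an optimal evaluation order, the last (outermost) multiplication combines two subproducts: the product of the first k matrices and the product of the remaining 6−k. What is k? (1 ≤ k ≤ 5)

1

Adjacent pairs: T₁T₂ = 13·4·24 = 1248; T₂T₃ = 4·24·10 = 960; T₃T₄ = 24·10·15 = 3600; T₄T₅ = 10·15·12 = 1800; T₅T₆ = 15·12·8 = 1440.
Length 3: T₁..T₃: k=1: 0+960+13·4·10=1480; k=2: 1248+0+13·24·10=4368 → min 1480 | T₂..T₄: k=2: 0+3600+4·24·15=5040; k=3: 960+0+4·10·15=1560 → min 1560 | T₃..T₅: k=3: 0+1800+24·10·12=4680; k=4: 3600+0+24·15·12=7920 → min 4680 | T₄..T₆: k=4: 0+1440+10·15·8=2640; k=5: 1800+0+10·12·8=2760 → min 2640.
Length 4: T₁..T₄: k=1: 0+1560+13·4·15=2340; k=2: 1248+3600+13·24·15=9528; k=3: 1480+0+13·10·15=3430 → min 2340 | T₂..T₅: k=2: 0+4680+4·24·12=5832; k=3: 960+1800+4·10·12=3240; k=4: 1560+0+4·15·12=2280 → min 2280 | T₃..T₆: k=3: 0+2640+24·10·8=4560; k=4: 3600+1440+24·15·8=7920; k=5: 4680+0+24·12·8=6984 → min 4560.
Length 5: T₁..T₅: k=1: 0+2280+13·4·12=2904; k=2: 1248+4680+13·24·12=9672; k=3: 1480+1800+13·10·12=4840; k=4: 2340+0+13·15·12=4680 → min 2904 | T₂..T₆: k=2: 0+4560+4·24·8=5328; k=3: 960+2640+4·10·8=3920; k=4: 1560+1440+4·15·8=3480; k=5: 2280+0+4·12·8=2664 → min 2664.
Top-level splits: k=1: (T₁..T₁)·(T₂..T₆) → 0+2664+13·4·8 = 3080; k=2: (T₁..T₂)·(T₃..T₆) → 1248+4560+13·24·8 = 8304; k=3: (T₁..T₃)·(T₄..T₆) → 1480+2640+13·10·8 = 5160; k=4: (T₁..T₄)·(T₅..T₆) → 2340+1440+13·15·8 = 5340; k=5: (T₁..T₅)·(T₆..T₆) → 2904+0+13·12·8 = 4152.
Best split is after T₁, i.e. k = 1.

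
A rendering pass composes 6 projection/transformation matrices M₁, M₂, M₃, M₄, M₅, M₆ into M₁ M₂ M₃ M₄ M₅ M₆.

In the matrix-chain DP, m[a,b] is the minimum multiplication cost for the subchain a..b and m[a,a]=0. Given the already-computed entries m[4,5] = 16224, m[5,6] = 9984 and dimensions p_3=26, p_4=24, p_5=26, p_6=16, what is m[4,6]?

m[4,6] = min over k∈[4,5] of m[4,k]+m[k+1,6]+p_{3}·p_k·p_{6}.
k=4: 0 + 9984 + 26·24·16 = 19968; k=5: 16224 + 0 + 26·26·16 = 27040.
Minimum: 19968 at k=4.

19968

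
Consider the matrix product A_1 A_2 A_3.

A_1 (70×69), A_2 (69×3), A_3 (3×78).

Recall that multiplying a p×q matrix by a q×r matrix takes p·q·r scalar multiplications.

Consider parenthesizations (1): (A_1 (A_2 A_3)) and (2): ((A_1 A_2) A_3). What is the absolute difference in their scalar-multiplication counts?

Order (1) = (A_1 (A_2 A_3)): (A_2 A_3): 69×3 by 3×78 → 69×78, cost 69·3·78 = 16146; (A_1 (A_2 A_3)): 70×69 by 69×78 → 70×78, cost 70·69·78 = 376740; cumulative 392886. Total 392886.
Order (2) = ((A_1 A_2) A_3): (A_1 A_2): 70×69 by 69×3 → 70×3, cost 70·69·3 = 14490; ((A_1 A_2) A_3): 70×3 by 3×78 → 70×78, cost 70·3·78 = 16380; cumulative 30870. Total 30870.
Difference: |392886 − 30870| = 362016.

362016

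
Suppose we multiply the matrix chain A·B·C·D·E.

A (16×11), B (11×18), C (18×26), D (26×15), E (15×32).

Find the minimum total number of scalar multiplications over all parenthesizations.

Adjacent pairs: AB = 16·11·18 = 3168; BC = 11·18·26 = 5148; CD = 18·26·15 = 7020; DE = 26·15·32 = 12480.
Length 3: A..C: k=1: 0+5148+16·11·26=9724; k=2: 3168+0+16·18·26=10656 → min 9724 | B..D: k=2: 0+7020+11·18·15=9990; k=3: 5148+0+11·26·15=9438 → min 9438 | C..E: k=3: 0+12480+18·26·32=27456; k=4: 7020+0+18·15·32=15660 → min 15660.
Length 4: A..D: k=1: 0+9438+16·11·15=12078; k=2: 3168+7020+16·18·15=14508; k=3: 9724+0+16·26·15=15964 → min 12078 | B..E: k=2: 0+15660+11·18·32=21996; k=3: 5148+12480+11·26·32=26780; k=4: 9438+0+11·15·32=14718 → min 14718.
Length 5: A..E: k=1: 0+14718+16·11·32=20350; k=2: 3168+15660+16·18·32=28044; k=3: 9724+12480+16·26·32=35516; k=4: 12078+0+16·15·32=19758 → min 19758.
Optimal order: ((A·((B·C)·D))·E) with cost 19758.

19758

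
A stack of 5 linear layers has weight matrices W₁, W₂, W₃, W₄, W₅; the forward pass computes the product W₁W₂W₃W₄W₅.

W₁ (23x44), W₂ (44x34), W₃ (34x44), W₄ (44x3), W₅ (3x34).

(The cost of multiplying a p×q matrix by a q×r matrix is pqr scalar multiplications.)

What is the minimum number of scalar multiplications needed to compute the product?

Adjacent pairs: W₁W₂ = 23·44·34 = 34408; W₂W₃ = 44·34·44 = 65824; W₃W₄ = 34·44·3 = 4488; W₄W₅ = 44·3·34 = 4488.
Length 3: W₁..W₃: k=1: 0+65824+23·44·44=110352; k=2: 34408+0+23·34·44=68816 → min 68816 | W₂..W₄: k=2: 0+4488+44·34·3=8976; k=3: 65824+0+44·44·3=71632 → min 8976 | W₃..W₅: k=3: 0+4488+34·44·34=55352; k=4: 4488+0+34·3·34=7956 → min 7956.
Length 4: W₁..W₄: k=1: 0+8976+23·44·3=12012; k=2: 34408+4488+23·34·3=41242; k=3: 68816+0+23·44·3=71852 → min 12012 | W₂..W₅: k=2: 0+7956+44·34·34=58820; k=3: 65824+4488+44·44·34=136136; k=4: 8976+0+44·3·34=13464 → min 13464.
Length 5: W₁..W₅: k=1: 0+13464+23·44·34=47872; k=2: 34408+7956+23·34·34=68952; k=3: 68816+4488+23·44·34=107712; k=4: 12012+0+23·3·34=14358 → min 14358.
Optimal order: ((W₁(W₂(W₃W₄)))W₅) with cost 14358.

14358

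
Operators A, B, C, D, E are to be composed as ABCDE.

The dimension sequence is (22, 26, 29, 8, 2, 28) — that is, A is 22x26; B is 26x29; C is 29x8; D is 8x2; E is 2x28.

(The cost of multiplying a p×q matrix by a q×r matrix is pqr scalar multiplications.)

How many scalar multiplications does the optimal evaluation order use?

4348

Adjacent pairs: AB = 22·26·29 = 16588; BC = 26·29·8 = 6032; CD = 29·8·2 = 464; DE = 8·2·28 = 448.
Length 3: A..C: k=1: 0+6032+22·26·8=10608; k=2: 16588+0+22·29·8=21692 → min 10608 | B..D: k=2: 0+464+26·29·2=1972; k=3: 6032+0+26·8·2=6448 → min 1972 | C..E: k=3: 0+448+29·8·28=6944; k=4: 464+0+29·2·28=2088 → min 2088.
Length 4: A..D: k=1: 0+1972+22·26·2=3116; k=2: 16588+464+22·29·2=18328; k=3: 10608+0+22·8·2=10960 → min 3116 | B..E: k=2: 0+2088+26·29·28=23200; k=3: 6032+448+26·8·28=12304; k=4: 1972+0+26·2·28=3428 → min 3428.
Length 5: A..E: k=1: 0+3428+22·26·28=19444; k=2: 16588+2088+22·29·28=36540; k=3: 10608+448+22·8·28=15984; k=4: 3116+0+22·2·28=4348 → min 4348.
Optimal order: ((A(B(CD)))E) with cost 4348.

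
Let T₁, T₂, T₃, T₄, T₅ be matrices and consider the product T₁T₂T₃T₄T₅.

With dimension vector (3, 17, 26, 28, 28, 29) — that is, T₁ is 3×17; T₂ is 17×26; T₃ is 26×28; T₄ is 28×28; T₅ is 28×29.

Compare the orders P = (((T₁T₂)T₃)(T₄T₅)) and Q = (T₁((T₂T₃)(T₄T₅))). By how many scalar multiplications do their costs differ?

Order P = (((T₁T₂)T₃)(T₄T₅)): (T₁T₂): 3×17 by 17×26 → 3×26, cost 3·17·26 = 1326; ((T₁T₂)T₃): 3×26 by 26×28 → 3×28, cost 3·26·28 = 2184; cumulative 3510; (T₄T₅): 28×28 by 28×29 → 28×29, cost 28·28·29 = 22736; (((T₁T₂)T₃)(T₄T₅)): 3×28 by 28×29 → 3×29, cost 3·28·29 = 2436; cumulative 28682. Total 28682.
Order Q = (T₁((T₂T₃)(T₄T₅))): (T₂T₃): 17×26 by 26×28 → 17×28, cost 17·26·28 = 12376; (T₄T₅): 28×28 by 28×29 → 28×29, cost 28·28·29 = 22736; ((T₂T₃)(T₄T₅)): 17×28 by 28×29 → 17×29, cost 17·28·29 = 13804; cumulative 48916; (T₁((T₂T₃)(T₄T₅))): 3×17 by 17×29 → 3×29, cost 3·17·29 = 1479; cumulative 50395. Total 50395.
Difference: |28682 − 50395| = 21713.

21713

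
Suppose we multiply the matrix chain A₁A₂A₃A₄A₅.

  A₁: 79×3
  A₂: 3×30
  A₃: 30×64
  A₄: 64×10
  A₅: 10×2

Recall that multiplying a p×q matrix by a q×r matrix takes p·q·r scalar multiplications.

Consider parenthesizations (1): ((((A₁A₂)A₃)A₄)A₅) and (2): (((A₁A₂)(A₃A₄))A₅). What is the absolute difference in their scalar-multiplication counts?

159340

Order (1) = ((((A₁A₂)A₃)A₄)A₅): (A₁A₂): 79×3 by 3×30 → 79×30, cost 79·3·30 = 7110; ((A₁A₂)A₃): 79×30 by 30×64 → 79×64, cost 79·30·64 = 151680; cumulative 158790; (((A₁A₂)A₃)A₄): 79×64 by 64×10 → 79×10, cost 79·64·10 = 50560; cumulative 209350; ((((A₁A₂)A₃)A₄)A₅): 79×10 by 10×2 → 79×2, cost 79·10·2 = 1580; cumulative 210930. Total 210930.
Order (2) = (((A₁A₂)(A₃A₄))A₅): (A₁A₂): 79×3 by 3×30 → 79×30, cost 79·3·30 = 7110; (A₃A₄): 30×64 by 64×10 → 30×10, cost 30·64·10 = 19200; ((A₁A₂)(A₃A₄)): 79×30 by 30×10 → 79×10, cost 79·30·10 = 23700; cumulative 50010; (((A₁A₂)(A₃A₄))A₅): 79×10 by 10×2 → 79×2, cost 79·10·2 = 1580; cumulative 51590. Total 51590.
Difference: |210930 − 51590| = 159340.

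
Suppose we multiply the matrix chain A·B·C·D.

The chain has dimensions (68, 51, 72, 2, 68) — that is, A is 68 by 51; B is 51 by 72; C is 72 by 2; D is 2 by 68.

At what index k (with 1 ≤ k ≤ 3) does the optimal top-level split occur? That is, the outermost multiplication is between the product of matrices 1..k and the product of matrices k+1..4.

Adjacent pairs: AB = 68·51·72 = 249696; BC = 51·72·2 = 7344; CD = 72·2·68 = 9792.
Length 3: A..C: k=1: 0+7344+68·51·2=14280; k=2: 249696+0+68·72·2=259488 → min 14280 | B..D: k=2: 0+9792+51·72·68=259488; k=3: 7344+0+51·2·68=14280 → min 14280.
Top-level splits: k=1: (A..A)·(B..D) → 0+14280+68·51·68 = 250104; k=2: (A..B)·(C..D) → 249696+9792+68·72·68 = 592416; k=3: (A..C)·(D..D) → 14280+0+68·2·68 = 23528.
Best split is after C, i.e. k = 3.

3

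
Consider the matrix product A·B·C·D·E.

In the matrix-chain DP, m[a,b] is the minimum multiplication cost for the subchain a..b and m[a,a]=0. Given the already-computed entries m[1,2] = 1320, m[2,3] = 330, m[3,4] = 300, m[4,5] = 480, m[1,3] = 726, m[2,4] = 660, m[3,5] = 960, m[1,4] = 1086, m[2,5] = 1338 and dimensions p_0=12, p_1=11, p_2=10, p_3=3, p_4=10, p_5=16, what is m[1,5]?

m[1,5] = min over k∈[1,4] of m[1,k]+m[k+1,5]+p_{0}·p_k·p_{5}.
k=1: 0 + 1338 + 12·11·16 = 3450; k=2: 1320 + 960 + 12·10·16 = 4200; k=3: 726 + 480 + 12·3·16 = 1782; k=4: 1086 + 0 + 12·10·16 = 3006.
Minimum: 1782 at k=3.

1782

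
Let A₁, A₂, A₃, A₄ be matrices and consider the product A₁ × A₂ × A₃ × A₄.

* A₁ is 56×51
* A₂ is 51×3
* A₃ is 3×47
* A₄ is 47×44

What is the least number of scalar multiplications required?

Adjacent pairs: A₁A₂ = 56·51·3 = 8568; A₂A₃ = 51·3·47 = 7191; A₃A₄ = 3·47·44 = 6204.
Length 3: A₁..A₃: k=1: 0+7191+56·51·47=141423; k=2: 8568+0+56·3·47=16464 → min 16464 | A₂..A₄: k=2: 0+6204+51·3·44=12936; k=3: 7191+0+51·47·44=112659 → min 12936.
Length 4: A₁..A₄: k=1: 0+12936+56·51·44=138600; k=2: 8568+6204+56·3·44=22164; k=3: 16464+0+56·47·44=132272 → min 22164.
Optimal order: ((A₁ × A₂) × (A₃ × A₄)) with cost 22164.

22164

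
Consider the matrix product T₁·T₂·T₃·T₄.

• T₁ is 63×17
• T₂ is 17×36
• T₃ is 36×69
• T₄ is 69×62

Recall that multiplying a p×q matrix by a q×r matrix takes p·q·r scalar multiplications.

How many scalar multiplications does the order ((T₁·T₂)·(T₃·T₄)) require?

333180

(T₁·T₂): 63×17 by 17×36 → 63×36, cost 63·17·36 = 38556
(T₃·T₄): 36×69 by 69×62 → 36×62, cost 36·69·62 = 154008
((T₁·T₂)·(T₃·T₄)): 63×36 by 36×62 → 63×62, cost 63·36·62 = 140616; cumulative 333180
Total: 333180 scalar multiplications.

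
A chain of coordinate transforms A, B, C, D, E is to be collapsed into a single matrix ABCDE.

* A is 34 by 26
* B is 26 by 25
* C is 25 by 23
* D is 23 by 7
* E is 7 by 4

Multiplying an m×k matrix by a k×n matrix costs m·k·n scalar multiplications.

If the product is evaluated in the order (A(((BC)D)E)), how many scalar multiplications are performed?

23400

(BC): 26×25 by 25×23 → 26×23, cost 26·25·23 = 14950
((BC)D): 26×23 by 23×7 → 26×7, cost 26·23·7 = 4186; cumulative 19136
(((BC)D)E): 26×7 by 7×4 → 26×4, cost 26·7·4 = 728; cumulative 19864
(A(((BC)D)E)): 34×26 by 26×4 → 34×4, cost 34·26·4 = 3536; cumulative 23400
Total: 23400 scalar multiplications.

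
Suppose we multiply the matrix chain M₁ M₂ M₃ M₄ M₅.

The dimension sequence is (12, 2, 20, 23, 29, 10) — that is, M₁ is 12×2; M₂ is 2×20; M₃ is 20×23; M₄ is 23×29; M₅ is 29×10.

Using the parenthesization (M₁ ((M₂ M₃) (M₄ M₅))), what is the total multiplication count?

(M₂ M₃): 2×20 by 20×23 → 2×23, cost 2·20·23 = 920
(M₄ M₅): 23×29 by 29×10 → 23×10, cost 23·29·10 = 6670
((M₂ M₃) (M₄ M₅)): 2×23 by 23×10 → 2×10, cost 2·23·10 = 460; cumulative 8050
(M₁ ((M₂ M₃) (M₄ M₅))): 12×2 by 2×10 → 12×10, cost 12·2·10 = 240; cumulative 8290
Total: 8290 scalar multiplications.

8290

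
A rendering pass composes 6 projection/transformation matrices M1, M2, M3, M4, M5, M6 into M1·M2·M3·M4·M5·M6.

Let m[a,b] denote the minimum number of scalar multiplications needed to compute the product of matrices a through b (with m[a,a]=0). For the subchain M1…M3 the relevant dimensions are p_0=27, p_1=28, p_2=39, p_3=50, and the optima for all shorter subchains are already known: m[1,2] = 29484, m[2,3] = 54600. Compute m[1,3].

m[1,3] = min over k∈[1,2] of m[1,k]+m[k+1,3]+p_{0}·p_k·p_{3}.
k=1: 0 + 54600 + 27·28·50 = 92400; k=2: 29484 + 0 + 27·39·50 = 82134.
Minimum: 82134 at k=2.

82134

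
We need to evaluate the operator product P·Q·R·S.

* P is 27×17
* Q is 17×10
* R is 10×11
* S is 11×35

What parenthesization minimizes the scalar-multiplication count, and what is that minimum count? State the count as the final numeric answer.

17314

Adjacent pairs: PQ = 27·17·10 = 4590; QR = 17·10·11 = 1870; RS = 10·11·35 = 3850.
Length 3: P..R: k=1: 0+1870+27·17·11=6919; k=2: 4590+0+27·10·11=7560 → min 6919 | Q..S: k=2: 0+3850+17·10·35=9800; k=3: 1870+0+17·11·35=8415 → min 8415.
Length 4: P..S: k=1: 0+8415+27·17·35=24480; k=2: 4590+3850+27·10·35=17890; k=3: 6919+0+27·11·35=17314 → min 17314.
Optimal parenthesization: ((P·(Q·R))·S) with cost 17314.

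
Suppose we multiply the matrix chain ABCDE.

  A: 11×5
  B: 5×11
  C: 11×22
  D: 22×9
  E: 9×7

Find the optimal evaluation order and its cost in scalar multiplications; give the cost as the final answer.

2900

Adjacent pairs: AB = 11·5·11 = 605; BC = 5·11·22 = 1210; CD = 11·22·9 = 2178; DE = 22·9·7 = 1386.
Length 3: A..C: k=1: 0+1210+11·5·22=2420; k=2: 605+0+11·11·22=3267 → min 2420 | B..D: k=2: 0+2178+5·11·9=2673; k=3: 1210+0+5·22·9=2200 → min 2200 | C..E: k=3: 0+1386+11·22·7=3080; k=4: 2178+0+11·9·7=2871 → min 2871.
Length 4: A..D: k=1: 0+2200+11·5·9=2695; k=2: 605+2178+11·11·9=3872; k=3: 2420+0+11·22·9=4598 → min 2695 | B..E: k=2: 0+2871+5·11·7=3256; k=3: 1210+1386+5·22·7=3366; k=4: 2200+0+5·9·7=2515 → min 2515.
Length 5: A..E: k=1: 0+2515+11·5·7=2900; k=2: 605+2871+11·11·7=4323; k=3: 2420+1386+11·22·7=5500; k=4: 2695+0+11·9·7=3388 → min 2900.
Optimal parenthesization: (A(((BC)D)E)) with cost 2900.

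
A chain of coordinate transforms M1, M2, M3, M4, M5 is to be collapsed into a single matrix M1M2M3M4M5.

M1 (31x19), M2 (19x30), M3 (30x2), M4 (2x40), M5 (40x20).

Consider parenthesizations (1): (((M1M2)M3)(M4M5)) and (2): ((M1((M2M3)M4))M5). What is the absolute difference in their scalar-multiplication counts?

28650

Order (1) = (((M1M2)M3)(M4M5)): (M1M2): 31×19 by 19×30 → 31×30, cost 31·19·30 = 17670; ((M1M2)M3): 31×30 by 30×2 → 31×2, cost 31·30·2 = 1860; cumulative 19530; (M4M5): 2×40 by 40×20 → 2×20, cost 2·40·20 = 1600; (((M1M2)M3)(M4M5)): 31×2 by 2×20 → 31×20, cost 31·2·20 = 1240; cumulative 22370. Total 22370.
Order (2) = ((M1((M2M3)M4))M5): (M2M3): 19×30 by 30×2 → 19×2, cost 19·30·2 = 1140; ((M2M3)M4): 19×2 by 2×40 → 19×40, cost 19·2·40 = 1520; cumulative 2660; (M1((M2M3)M4)): 31×19 by 19×40 → 31×40, cost 31·19·40 = 23560; cumulative 26220; ((M1((M2M3)M4))M5): 31×40 by 40×20 → 31×20, cost 31·40·20 = 24800; cumulative 51020. Total 51020.
Difference: |22370 − 51020| = 28650.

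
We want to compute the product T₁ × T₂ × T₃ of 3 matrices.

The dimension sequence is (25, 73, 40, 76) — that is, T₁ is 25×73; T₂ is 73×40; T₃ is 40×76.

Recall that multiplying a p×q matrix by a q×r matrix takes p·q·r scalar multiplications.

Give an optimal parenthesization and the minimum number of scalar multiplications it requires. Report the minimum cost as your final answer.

(T₁ × (T₂ × T₃)): cost 360620.
((T₁ × T₂) × T₃): cost 149000.
Optimal: ((T₁ × T₂) × T₃) with cost 149000.

149000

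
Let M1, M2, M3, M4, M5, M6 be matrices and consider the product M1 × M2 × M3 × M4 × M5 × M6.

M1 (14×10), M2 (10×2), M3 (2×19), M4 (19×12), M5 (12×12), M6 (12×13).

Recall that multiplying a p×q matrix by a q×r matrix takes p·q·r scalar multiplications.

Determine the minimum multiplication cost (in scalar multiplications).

Adjacent pairs: M1M2 = 14·10·2 = 280; M2M3 = 10·2·19 = 380; M3M4 = 2·19·12 = 456; M4M5 = 19·12·12 = 2736; M5M6 = 12·12·13 = 1872.
Length 3: M1..M3: k=1: 0+380+14·10·19=3040; k=2: 280+0+14·2·19=812 → min 812 | M2..M4: k=2: 0+456+10·2·12=696; k=3: 380+0+10·19·12=2660 → min 696 | M3..M5: k=3: 0+2736+2·19·12=3192; k=4: 456+0+2·12·12=744 → min 744 | M4..M6: k=4: 0+1872+19·12·13=4836; k=5: 2736+0+19·12·13=5700 → min 4836.
Length 4: M1..M4: k=1: 0+696+14·10·12=2376; k=2: 280+456+14·2·12=1072; k=3: 812+0+14·19·12=4004 → min 1072 | M2..M5: k=2: 0+744+10·2·12=984; k=3: 380+2736+10·19·12=5396; k=4: 696+0+10·12·12=2136 → min 984 | M3..M6: k=3: 0+4836+2·19·13=5330; k=4: 456+1872+2·12·13=2640; k=5: 744+0+2·12·13=1056 → min 1056.
Length 5: M1..M5: k=1: 0+984+14·10·12=2664; k=2: 280+744+14·2·12=1360; k=3: 812+2736+14·19·12=6740; k=4: 1072+0+14·12·12=3088 → min 1360 | M2..M6: k=2: 0+1056+10·2·13=1316; k=3: 380+4836+10·19·13=7686; k=4: 696+1872+10·12·13=4128; k=5: 984+0+10·12·13=2544 → min 1316.
Length 6: M1..M6: k=1: 0+1316+14·10·13=3136; k=2: 280+1056+14·2·13=1700; k=3: 812+4836+14·19·13=9106; k=4: 1072+1872+14·12·13=5128; k=5: 1360+0+14·12·13=3544 → min 1700.
Optimal order: ((M1 × M2) × (((M3 × M4) × M5) × M6)) with cost 1700.

1700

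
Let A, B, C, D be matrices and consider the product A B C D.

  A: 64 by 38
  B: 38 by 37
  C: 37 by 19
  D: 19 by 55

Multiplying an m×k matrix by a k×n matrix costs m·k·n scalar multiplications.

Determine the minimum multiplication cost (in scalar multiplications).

Adjacent pairs: AB = 64·38·37 = 89984; BC = 38·37·19 = 26714; CD = 37·19·55 = 38665.
Length 3: A..C: k=1: 0+26714+64·38·19=72922; k=2: 89984+0+64·37·19=134976 → min 72922 | B..D: k=2: 0+38665+38·37·55=115995; k=3: 26714+0+38·19·55=66424 → min 66424.
Length 4: A..D: k=1: 0+66424+64·38·55=200184; k=2: 89984+38665+64·37·55=258889; k=3: 72922+0+64·19·55=139802 → min 139802.
Optimal order: ((A (B C)) D) with cost 139802.

139802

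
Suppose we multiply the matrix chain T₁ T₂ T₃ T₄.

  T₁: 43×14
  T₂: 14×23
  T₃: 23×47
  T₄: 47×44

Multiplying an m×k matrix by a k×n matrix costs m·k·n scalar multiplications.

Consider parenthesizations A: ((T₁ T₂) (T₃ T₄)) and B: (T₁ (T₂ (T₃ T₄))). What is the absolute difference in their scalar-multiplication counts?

16706

Order A = ((T₁ T₂) (T₃ T₄)): (T₁ T₂): 43×14 by 14×23 → 43×23, cost 43·14·23 = 13846; (T₃ T₄): 23×47 by 47×44 → 23×44, cost 23·47·44 = 47564; ((T₁ T₂) (T₃ T₄)): 43×23 by 23×44 → 43×44, cost 43·23·44 = 43516; cumulative 104926. Total 104926.
Order B = (T₁ (T₂ (T₃ T₄))): (T₃ T₄): 23×47 by 47×44 → 23×44, cost 23·47·44 = 47564; (T₂ (T₃ T₄)): 14×23 by 23×44 → 14×44, cost 14·23·44 = 14168; cumulative 61732; (T₁ (T₂ (T₃ T₄))): 43×14 by 14×44 → 43×44, cost 43·14·44 = 26488; cumulative 88220. Total 88220.
Difference: |104926 − 88220| = 16706.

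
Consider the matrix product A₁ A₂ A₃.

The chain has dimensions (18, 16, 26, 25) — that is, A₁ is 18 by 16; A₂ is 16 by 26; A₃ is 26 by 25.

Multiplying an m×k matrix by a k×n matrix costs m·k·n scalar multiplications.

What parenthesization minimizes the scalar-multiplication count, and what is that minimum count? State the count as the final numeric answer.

(A₁ (A₂ A₃)): cost 17600.
((A₁ A₂) A₃): cost 19188.
Optimal: (A₁ (A₂ A₃)) with cost 17600.

17600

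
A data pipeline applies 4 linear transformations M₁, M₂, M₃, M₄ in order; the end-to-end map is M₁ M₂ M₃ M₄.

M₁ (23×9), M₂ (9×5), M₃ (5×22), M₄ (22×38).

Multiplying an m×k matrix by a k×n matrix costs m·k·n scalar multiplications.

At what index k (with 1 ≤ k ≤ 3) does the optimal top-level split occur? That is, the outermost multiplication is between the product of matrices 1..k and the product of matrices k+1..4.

2

Adjacent pairs: M₁M₂ = 23·9·5 = 1035; M₂M₃ = 9·5·22 = 990; M₃M₄ = 5·22·38 = 4180.
Length 3: M₁..M₃: k=1: 0+990+23·9·22=5544; k=2: 1035+0+23·5·22=3565 → min 3565 | M₂..M₄: k=2: 0+4180+9·5·38=5890; k=3: 990+0+9·22·38=8514 → min 5890.
Top-level splits: k=1: (M₁..M₁)·(M₂..M₄) → 0+5890+23·9·38 = 13756; k=2: (M₁..M₂)·(M₃..M₄) → 1035+4180+23·5·38 = 9585; k=3: (M₁..M₃)·(M₄..M₄) → 3565+0+23·22·38 = 22793.
Best split is after M₂, i.e. k = 2.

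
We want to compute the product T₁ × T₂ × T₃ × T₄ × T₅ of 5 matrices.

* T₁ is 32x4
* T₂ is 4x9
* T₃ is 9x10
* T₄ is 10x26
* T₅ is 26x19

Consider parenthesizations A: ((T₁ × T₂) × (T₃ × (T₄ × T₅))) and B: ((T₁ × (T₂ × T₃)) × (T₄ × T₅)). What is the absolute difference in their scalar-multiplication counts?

Order A = ((T₁ × T₂) × (T₃ × (T₄ × T₅))): (T₁ × T₂): 32×4 by 4×9 → 32×9, cost 32·4·9 = 1152; (T₄ × T₅): 10×26 by 26×19 → 10×19, cost 10·26·19 = 4940; (T₃ × (T₄ × T₅)): 9×10 by 10×19 → 9×19, cost 9·10·19 = 1710; cumulative 6650; ((T₁ × T₂) × (T₃ × (T₄ × T₅))): 32×9 by 9×19 → 32×19, cost 32·9·19 = 5472; cumulative 13274. Total 13274.
Order B = ((T₁ × (T₂ × T₃)) × (T₄ × T₅)): (T₂ × T₃): 4×9 by 9×10 → 4×10, cost 4·9·10 = 360; (T₁ × (T₂ × T₃)): 32×4 by 4×10 → 32×10, cost 32·4·10 = 1280; cumulative 1640; (T₄ × T₅): 10×26 by 26×19 → 10×19, cost 10·26·19 = 4940; ((T₁ × (T₂ × T₃)) × (T₄ × T₅)): 32×10 by 10×19 → 32×19, cost 32·10·19 = 6080; cumulative 12660. Total 12660.
Difference: |13274 − 12660| = 614.

614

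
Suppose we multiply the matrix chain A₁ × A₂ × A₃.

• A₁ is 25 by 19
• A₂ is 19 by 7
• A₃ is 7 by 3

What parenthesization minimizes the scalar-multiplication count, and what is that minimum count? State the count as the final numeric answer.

(A₁ × (A₂ × A₃)): cost 1824.
((A₁ × A₂) × A₃): cost 3850.
Optimal: (A₁ × (A₂ × A₃)) with cost 1824.

1824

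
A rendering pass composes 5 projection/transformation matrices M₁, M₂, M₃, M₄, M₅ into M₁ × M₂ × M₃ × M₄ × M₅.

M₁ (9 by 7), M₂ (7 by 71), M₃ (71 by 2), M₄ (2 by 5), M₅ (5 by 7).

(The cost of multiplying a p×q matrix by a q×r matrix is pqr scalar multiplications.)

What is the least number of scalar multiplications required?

Adjacent pairs: M₁M₂ = 9·7·71 = 4473; M₂M₃ = 7·71·2 = 994; M₃M₄ = 71·2·5 = 710; M₄M₅ = 2·5·7 = 70.
Length 3: M₁..M₃: k=1: 0+994+9·7·2=1120; k=2: 4473+0+9·71·2=5751 → min 1120 | M₂..M₄: k=2: 0+710+7·71·5=3195; k=3: 994+0+7·2·5=1064 → min 1064 | M₃..M₅: k=3: 0+70+71·2·7=1064; k=4: 710+0+71·5·7=3195 → min 1064.
Length 4: M₁..M₄: k=1: 0+1064+9·7·5=1379; k=2: 4473+710+9·71·5=8378; k=3: 1120+0+9·2·5=1210 → min 1210 | M₂..M₅: k=2: 0+1064+7·71·7=4543; k=3: 994+70+7·2·7=1162; k=4: 1064+0+7·5·7=1309 → min 1162.
Length 5: M₁..M₅: k=1: 0+1162+9·7·7=1603; k=2: 4473+1064+9·71·7=10010; k=3: 1120+70+9·2·7=1316; k=4: 1210+0+9·5·7=1525 → min 1316.
Optimal order: ((M₁ × (M₂ × M₃)) × (M₄ × M₅)) with cost 1316.

1316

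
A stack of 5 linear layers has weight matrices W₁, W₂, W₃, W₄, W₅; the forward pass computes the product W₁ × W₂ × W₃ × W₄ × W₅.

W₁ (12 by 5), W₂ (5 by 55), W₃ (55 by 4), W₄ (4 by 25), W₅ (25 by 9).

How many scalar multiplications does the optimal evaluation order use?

2672

Adjacent pairs: W₁W₂ = 12·5·55 = 3300; W₂W₃ = 5·55·4 = 1100; W₃W₄ = 55·4·25 = 5500; W₄W₅ = 4·25·9 = 900.
Length 3: W₁..W₃: k=1: 0+1100+12·5·4=1340; k=2: 3300+0+12·55·4=5940 → min 1340 | W₂..W₄: k=2: 0+5500+5·55·25=12375; k=3: 1100+0+5·4·25=1600 → min 1600 | W₃..W₅: k=3: 0+900+55·4·9=2880; k=4: 5500+0+55·25·9=17875 → min 2880.
Length 4: W₁..W₄: k=1: 0+1600+12·5·25=3100; k=2: 3300+5500+12·55·25=25300; k=3: 1340+0+12·4·25=2540 → min 2540 | W₂..W₅: k=2: 0+2880+5·55·9=5355; k=3: 1100+900+5·4·9=2180; k=4: 1600+0+5·25·9=2725 → min 2180.
Length 5: W₁..W₅: k=1: 0+2180+12·5·9=2720; k=2: 3300+2880+12·55·9=12120; k=3: 1340+900+12·4·9=2672; k=4: 2540+0+12·25·9=5240 → min 2672.
Optimal order: ((W₁ × (W₂ × W₃)) × (W₄ × W₅)) with cost 2672.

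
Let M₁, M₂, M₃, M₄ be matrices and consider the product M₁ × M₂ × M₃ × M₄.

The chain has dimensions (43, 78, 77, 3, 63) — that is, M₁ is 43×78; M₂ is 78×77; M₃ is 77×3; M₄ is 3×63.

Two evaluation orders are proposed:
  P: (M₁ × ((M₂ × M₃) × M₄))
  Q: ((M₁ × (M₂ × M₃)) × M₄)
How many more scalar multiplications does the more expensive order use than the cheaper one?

207855

Order P = (M₁ × ((M₂ × M₃) × M₄)): (M₂ × M₃): 78×77 by 77×3 → 78×3, cost 78·77·3 = 18018; ((M₂ × M₃) × M₄): 78×3 by 3×63 → 78×63, cost 78·3·63 = 14742; cumulative 32760; (M₁ × ((M₂ × M₃) × M₄)): 43×78 by 78×63 → 43×63, cost 43·78·63 = 211302; cumulative 244062. Total 244062.
Order Q = ((M₁ × (M₂ × M₃)) × M₄): (M₂ × M₃): 78×77 by 77×3 → 78×3, cost 78·77·3 = 18018; (M₁ × (M₂ × M₃)): 43×78 by 78×3 → 43×3, cost 43·78·3 = 10062; cumulative 28080; ((M₁ × (M₂ × M₃)) × M₄): 43×3 by 3×63 → 43×63, cost 43·3·63 = 8127; cumulative 36207. Total 36207.
Difference: |244062 − 36207| = 207855.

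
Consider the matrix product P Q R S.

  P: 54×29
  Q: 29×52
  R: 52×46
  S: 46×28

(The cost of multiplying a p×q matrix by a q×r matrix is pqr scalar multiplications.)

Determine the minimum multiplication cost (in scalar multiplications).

Adjacent pairs: PQ = 54·29·52 = 81432; QR = 29·52·46 = 69368; RS = 52·46·28 = 66976.
Length 3: P..R: k=1: 0+69368+54·29·46=141404; k=2: 81432+0+54·52·46=210600 → min 141404 | Q..S: k=2: 0+66976+29·52·28=109200; k=3: 69368+0+29·46·28=106720 → min 106720.
Length 4: P..S: k=1: 0+106720+54·29·28=150568; k=2: 81432+66976+54·52·28=227032; k=3: 141404+0+54·46·28=210956 → min 150568.
Optimal order: (P ((Q R) S)) with cost 150568.

150568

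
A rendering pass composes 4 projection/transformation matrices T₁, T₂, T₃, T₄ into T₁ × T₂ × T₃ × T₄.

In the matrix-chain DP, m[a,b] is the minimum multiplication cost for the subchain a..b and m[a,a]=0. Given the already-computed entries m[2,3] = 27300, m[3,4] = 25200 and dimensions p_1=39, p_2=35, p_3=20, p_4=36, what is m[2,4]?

m[2,4] = min over k∈[2,3] of m[2,k]+m[k+1,4]+p_{1}·p_k·p_{4}.
k=2: 0 + 25200 + 39·35·36 = 74340; k=3: 27300 + 0 + 39·20·36 = 55380.
Minimum: 55380 at k=3.

55380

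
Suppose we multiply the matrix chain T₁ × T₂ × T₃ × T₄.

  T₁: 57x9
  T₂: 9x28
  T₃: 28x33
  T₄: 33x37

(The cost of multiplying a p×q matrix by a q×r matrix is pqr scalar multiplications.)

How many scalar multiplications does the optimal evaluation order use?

Adjacent pairs: T₁T₂ = 57·9·28 = 14364; T₂T₃ = 9·28·33 = 8316; T₃T₄ = 28·33·37 = 34188.
Length 3: T₁..T₃: k=1: 0+8316+57·9·33=25245; k=2: 14364+0+57·28·33=67032 → min 25245 | T₂..T₄: k=2: 0+34188+9·28·37=43512; k=3: 8316+0+9·33·37=19305 → min 19305.
Length 4: T₁..T₄: k=1: 0+19305+57·9·37=38286; k=2: 14364+34188+57·28·37=107604; k=3: 25245+0+57·33·37=94842 → min 38286.
Optimal order: (T₁ × ((T₂ × T₃) × T₄)) with cost 38286.

38286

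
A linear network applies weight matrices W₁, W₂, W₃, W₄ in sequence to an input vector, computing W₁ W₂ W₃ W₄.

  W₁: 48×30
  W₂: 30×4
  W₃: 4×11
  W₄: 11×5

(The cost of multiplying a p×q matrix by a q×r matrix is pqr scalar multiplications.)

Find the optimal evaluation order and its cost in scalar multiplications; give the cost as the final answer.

6940

Adjacent pairs: W₁W₂ = 48·30·4 = 5760; W₂W₃ = 30·4·11 = 1320; W₃W₄ = 4·11·5 = 220.
Length 3: W₁..W₃: k=1: 0+1320+48·30·11=17160; k=2: 5760+0+48·4·11=7872 → min 7872 | W₂..W₄: k=2: 0+220+30·4·5=820; k=3: 1320+0+30·11·5=2970 → min 820.
Length 4: W₁..W₄: k=1: 0+820+48·30·5=8020; k=2: 5760+220+48·4·5=6940; k=3: 7872+0+48·11·5=10512 → min 6940.
Optimal parenthesization: ((W₁ W₂) (W₃ W₄)) with cost 6940.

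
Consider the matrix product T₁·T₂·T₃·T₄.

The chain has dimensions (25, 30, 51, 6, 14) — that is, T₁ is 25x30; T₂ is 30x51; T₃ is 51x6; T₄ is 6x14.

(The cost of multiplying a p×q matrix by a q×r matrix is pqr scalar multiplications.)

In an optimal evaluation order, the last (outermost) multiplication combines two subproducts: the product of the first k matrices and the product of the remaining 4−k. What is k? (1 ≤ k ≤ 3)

3

Adjacent pairs: T₁T₂ = 25·30·51 = 38250; T₂T₃ = 30·51·6 = 9180; T₃T₄ = 51·6·14 = 4284.
Length 3: T₁..T₃: k=1: 0+9180+25·30·6=13680; k=2: 38250+0+25·51·6=45900 → min 13680 | T₂..T₄: k=2: 0+4284+30·51·14=25704; k=3: 9180+0+30·6·14=11700 → min 11700.
Top-level splits: k=1: (T₁..T₁)·(T₂..T₄) → 0+11700+25·30·14 = 22200; k=2: (T₁..T₂)·(T₃..T₄) → 38250+4284+25·51·14 = 60384; k=3: (T₁..T₃)·(T₄..T₄) → 13680+0+25·6·14 = 15780.
Best split is after T₃, i.e. k = 3.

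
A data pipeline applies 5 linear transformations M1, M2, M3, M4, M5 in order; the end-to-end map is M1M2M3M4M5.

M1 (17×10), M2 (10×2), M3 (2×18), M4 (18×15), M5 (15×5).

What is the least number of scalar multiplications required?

1200

Adjacent pairs: M1M2 = 17·10·2 = 340; M2M3 = 10·2·18 = 360; M3M4 = 2·18·15 = 540; M4M5 = 18·15·5 = 1350.
Length 3: M1..M3: k=1: 0+360+17·10·18=3420; k=2: 340+0+17·2·18=952 → min 952 | M2..M4: k=2: 0+540+10·2·15=840; k=3: 360+0+10·18·15=3060 → min 840 | M3..M5: k=3: 0+1350+2·18·5=1530; k=4: 540+0+2·15·5=690 → min 690.
Length 4: M1..M4: k=1: 0+840+17·10·15=3390; k=2: 340+540+17·2·15=1390; k=3: 952+0+17·18·15=5542 → min 1390 | M2..M5: k=2: 0+690+10·2·5=790; k=3: 360+1350+10·18·5=2610; k=4: 840+0+10·15·5=1590 → min 790.
Length 5: M1..M5: k=1: 0+790+17·10·5=1640; k=2: 340+690+17·2·5=1200; k=3: 952+1350+17·18·5=3832; k=4: 1390+0+17·15·5=2665 → min 1200.
Optimal order: ((M1M2)((M3M4)M5)) with cost 1200.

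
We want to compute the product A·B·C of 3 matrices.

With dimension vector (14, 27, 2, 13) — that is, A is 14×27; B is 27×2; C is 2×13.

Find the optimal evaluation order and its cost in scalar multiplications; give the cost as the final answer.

(A·(B·C)): cost 5616.
((A·B)·C): cost 1120.
Optimal: ((A·B)·C) with cost 1120.

1120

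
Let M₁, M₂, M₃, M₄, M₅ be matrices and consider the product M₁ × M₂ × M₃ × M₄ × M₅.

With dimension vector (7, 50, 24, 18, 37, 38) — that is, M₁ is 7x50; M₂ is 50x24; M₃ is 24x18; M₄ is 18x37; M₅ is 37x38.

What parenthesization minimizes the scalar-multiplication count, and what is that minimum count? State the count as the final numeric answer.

Adjacent pairs: M₁M₂ = 7·50·24 = 8400; M₂M₃ = 50·24·18 = 21600; M₃M₄ = 24·18·37 = 15984; M₄M₅ = 18·37·38 = 25308.
Length 3: M₁..M₃: k=1: 0+21600+7·50·18=27900; k=2: 8400+0+7·24·18=11424 → min 11424 | M₂..M₄: k=2: 0+15984+50·24·37=60384; k=3: 21600+0+50·18·37=54900 → min 54900 | M₃..M₅: k=3: 0+25308+24·18·38=41724; k=4: 15984+0+24·37·38=49728 → min 41724.
Length 4: M₁..M₄: k=1: 0+54900+7·50·37=67850; k=2: 8400+15984+7·24·37=30600; k=3: 11424+0+7·18·37=16086 → min 16086 | M₂..M₅: k=2: 0+41724+50·24·38=87324; k=3: 21600+25308+50·18·38=81108; k=4: 54900+0+50·37·38=125200 → min 81108.
Length 5: M₁..M₅: k=1: 0+81108+7·50·38=94408; k=2: 8400+41724+7·24·38=56508; k=3: 11424+25308+7·18·38=41520; k=4: 16086+0+7·37·38=25928 → min 25928.
Optimal parenthesization: ((((M₁ × M₂) × M₃) × M₄) × M₅) with cost 25928.

25928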